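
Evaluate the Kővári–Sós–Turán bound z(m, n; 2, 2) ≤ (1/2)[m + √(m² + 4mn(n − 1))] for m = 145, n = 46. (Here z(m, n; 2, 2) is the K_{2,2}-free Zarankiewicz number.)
z(145, 46; 2, 2) ≤ (1/2)[145 + √(145² + 4·145·46·45)] = (1/2)[145 + √1221625] = 625.1357

Kővári–Sós–Turán: let r_1, ..., r_145 be the row sums and z = Σ r_i the total number of 1s. Each pair of columns can share at most one row with both entries 1 (else a 2×2 all-ones block appears), so Σ_i C(r_i, 2) ≤ C(46, 2) = 1035. By convexity Σ_i C(r_i, 2) ≥ 145·C(z/145, 2) = z(z − 145)/(2·145), giving z² − 145z − 145·46·45 ≤ 0 and hence z ≤ (1/2)[145 + √(21025 + 4·300150)] = (1/2)[145 + √1221625] ≈ (1/2)(145 + 1105.2715) = 625.1357.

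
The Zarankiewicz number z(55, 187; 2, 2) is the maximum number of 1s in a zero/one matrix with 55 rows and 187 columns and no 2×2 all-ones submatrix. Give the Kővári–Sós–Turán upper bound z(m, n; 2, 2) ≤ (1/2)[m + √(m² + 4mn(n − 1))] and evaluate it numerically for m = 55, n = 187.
z(55, 187; 2, 2) ≤ (1/2)[55 + √(55² + 4·55·187·186)] = (1/2)[55 + √7655065] = 1410.8894

Kővári–Sós–Turán: let r_1, ..., r_55 be the row sums and z = Σ r_i the total number of 1s. Each pair of columns can share at most one row with both entries 1 (else a 2×2 all-ones block appears), so Σ_i C(r_i, 2) ≤ C(187, 2) = 17391. By convexity Σ_i C(r_i, 2) ≥ 55·C(z/55, 2) = z(z − 55)/(2·55), giving z² − 55z − 55·187·186 ≤ 0 and hence z ≤ (1/2)[55 + √(3025 + 4·1913010)] = (1/2)[55 + √7655065] ≈ (1/2)(55 + 2766.7788) = 1410.8894.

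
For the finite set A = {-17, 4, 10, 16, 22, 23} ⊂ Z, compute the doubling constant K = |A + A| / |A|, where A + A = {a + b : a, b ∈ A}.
K = |A + A| / |A| = 18/6 = 3

Enumerate A + A = {a + b : a, b ∈ A}. With |A| = 6, there are |A|^2 = 36 ordered sum pairs; collecting distinct values, A + A = {-34, -13, -7, -1, 5, 6, 8, 14, 20, 26, 27, 32, 33, 38, 39, 44, 45, 46}, so |A + A| = 18. Thus K = 18/6 = 3. For comparison, the minimum possible |A + A| over all 6-element sets is 2·6 − 1 = 11 (so min K = 11/6), attained only by arithmetic progressions.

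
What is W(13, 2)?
W(13, 2) = 13 + 1 = 14

A 2-term AP is any pair of integers, so a monochromatic 2-AP exists iff some colour is used at least twice. With 13 colours, the colouring i ↦ i on {1, ..., 13} uses each colour once, avoiding any monochromatic pair, so W(13, 2) > 13. For {1, ..., 14}, pigeonhole forces two integers of the same colour, which form a monochromatic 2-AP. Hence W(13, 2) = 14.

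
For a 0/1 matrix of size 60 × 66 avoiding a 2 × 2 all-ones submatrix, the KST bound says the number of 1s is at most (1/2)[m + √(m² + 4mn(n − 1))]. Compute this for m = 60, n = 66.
z(60, 66; 2, 2) ≤ (1/2)[60 + √(60² + 4·60·66·65)] = (1/2)[60 + √1033200] = 538.2322

Kővári–Sós–Turán: let r_1, ..., r_60 be the row sums and z = Σ r_i the total number of 1s. Each pair of columns can share at most one row with both entries 1 (else a 2×2 all-ones block appears), so Σ_i C(r_i, 2) ≤ C(66, 2) = 2145. By convexity Σ_i C(r_i, 2) ≥ 60·C(z/60, 2) = z(z − 60)/(2·60), giving z² − 60z − 60·66·65 ≤ 0 and hence z ≤ (1/2)[60 + √(3600 + 4·257400)] = (1/2)[60 + √1033200] ≈ (1/2)(60 + 1016.4645) = 538.2322.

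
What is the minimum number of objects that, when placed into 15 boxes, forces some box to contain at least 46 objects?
n = (46 − 1)·15 + 1 = 676

By the generalised pigeonhole principle, to guarantee some box contains ≥ r objects we need more than (r − 1) · k objects total. Threshold: n = (r − 1) · k + 1. With r = 46 and k = 15: n = 45 · 15 + 1 = 675 + 1 = 676. For n = 675 = 45 · 15, we can put exactly 45 objects in every box, avoiding 46 in any single one — so 676 is tight.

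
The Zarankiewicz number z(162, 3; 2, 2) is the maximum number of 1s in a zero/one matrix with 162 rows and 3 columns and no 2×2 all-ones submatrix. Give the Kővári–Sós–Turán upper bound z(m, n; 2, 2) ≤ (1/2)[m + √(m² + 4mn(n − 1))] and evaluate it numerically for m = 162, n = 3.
z(162, 3; 2, 2) ≤ (1/2)[162 + √(162² + 4·162·3·2)] = (1/2)[162 + √30132] = 167.7929

Kővári–Sós–Turán: let r_1, ..., r_162 be the row sums and z = Σ r_i the total number of 1s. Each pair of columns can share at most one row with both entries 1 (else a 2×2 all-ones block appears), so Σ_i C(r_i, 2) ≤ C(3, 2) = 3. By convexity Σ_i C(r_i, 2) ≥ 162·C(z/162, 2) = z(z − 162)/(2·162), giving z² − 162z − 162·3·2 ≤ 0 and hence z ≤ (1/2)[162 + √(26244 + 4·972)] = (1/2)[162 + √30132] ≈ (1/2)(162 + 173.5857) = 167.7929.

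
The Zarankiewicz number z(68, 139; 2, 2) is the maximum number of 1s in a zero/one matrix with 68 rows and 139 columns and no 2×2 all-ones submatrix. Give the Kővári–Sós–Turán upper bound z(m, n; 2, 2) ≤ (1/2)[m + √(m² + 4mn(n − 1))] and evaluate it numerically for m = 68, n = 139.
z(68, 139; 2, 2) ≤ (1/2)[68 + √(68² + 4·68·139·138)] = (1/2)[68 + √5222128] = 1176.5988

Kővári–Sós–Turán: let r_1, ..., r_68 be the row sums and z = Σ r_i the total number of 1s. Each pair of columns can share at most one row with both entries 1 (else a 2×2 all-ones block appears), so Σ_i C(r_i, 2) ≤ C(139, 2) = 9591. By convexity Σ_i C(r_i, 2) ≥ 68·C(z/68, 2) = z(z − 68)/(2·68), giving z² − 68z − 68·139·138 ≤ 0 and hence z ≤ (1/2)[68 + √(4624 + 4·1304376)] = (1/2)[68 + √5222128] ≈ (1/2)(68 + 2285.1976) = 1176.5988.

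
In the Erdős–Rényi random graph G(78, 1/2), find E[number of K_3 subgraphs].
E[# K_3] = C(78, 3) · (1/2)^C(3, 2) = 76076 / 2^3 = 19019/2 = 9509.5

For each 3-subset S of vertices (there are C(78, 3) = 76076 such S), let X_S = 1 if S induces a K_3 (all C(3, 2) = 3 edges present). Then P(X_S = 1) = (1/2)^3 = 1/8. By linearity of expectation, E[# K_3] = C(78, 3) · (1/2)^3 = 76076 / 8 = 19019/2 = 9509.5.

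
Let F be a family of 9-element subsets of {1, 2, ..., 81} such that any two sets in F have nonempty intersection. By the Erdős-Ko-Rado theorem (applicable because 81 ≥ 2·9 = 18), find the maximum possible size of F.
max |F| = C(80, 8) = 28987537150

The Erdős-Ko-Rado theorem states: for n ≥ 2k, an intersecting family of k-subsets of an n-element set has size at most C(n − 1, k − 1), with equality for 'star' families {A ⊆ [n] : |A| = k, i ∈ A} (fix an element i). For n = 81, k = 9: C(80, 8) = 28987537150.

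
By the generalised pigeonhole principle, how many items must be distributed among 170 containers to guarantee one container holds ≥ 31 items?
n = (31 − 1)·170 + 1 = 5101

By the generalised pigeonhole principle, to guarantee some box contains ≥ r objects we need more than (r − 1) · k objects total. Threshold: n = (r − 1) · k + 1. With r = 31 and k = 170: n = 30 · 170 + 1 = 5100 + 1 = 5101. For n = 5100 = 30 · 170, we can put exactly 30 objects in every box, avoiding 31 in any single one — so 5101 is tight.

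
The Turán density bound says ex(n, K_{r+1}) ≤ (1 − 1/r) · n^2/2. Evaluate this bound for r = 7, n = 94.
Turán density bound = (6/7) · 94^2/2 = 26508/7 ≈ 3786.8571

Turán's theorem: ex(n, K_{r+1}) is achieved by the complete r-partite Turán graph T(n, r) with parts as balanced as possible, and is at most (1 − 1/r) · n^2/2. For r = 7, n = 94: the density bound is (6/7) · 8836/2 = 26508/7 ≈ 3786.8571. The integer-valued extremum is e(T(94, 7)) = 3786, which is strictly less than the density bound 26508/7 since 7 ∤ 94 (the parts of T(94, 7) cannot all be equal).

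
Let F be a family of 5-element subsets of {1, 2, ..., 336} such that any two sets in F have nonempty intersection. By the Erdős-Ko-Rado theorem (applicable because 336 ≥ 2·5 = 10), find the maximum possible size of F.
max |F| = C(335, 4) = 515421285

Erdős-Ko-Rado (1961): when n ≥ 2k, max |F| = C(n−1, k−1). The bound is attained by the star {A : i ∈ A} for any fixed i ∈ [n]. Here C(336−1, 5−1) = C(335, 4) = 515421285.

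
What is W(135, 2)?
W(135, 2) = 135 + 1 = 136

A 2-term AP is any pair of integers, so a monochromatic 2-AP exists iff some colour is used at least twice. With 135 colours, the colouring i ↦ i on {1, ..., 135} uses each colour once, avoiding any monochromatic pair, so W(135, 2) > 135. For {1, ..., 136}, pigeonhole forces two integers of the same colour, which form a monochromatic 2-AP. Hence W(135, 2) = 136.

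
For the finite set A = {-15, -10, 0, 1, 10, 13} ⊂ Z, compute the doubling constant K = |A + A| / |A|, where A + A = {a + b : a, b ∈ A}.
K = |A + A| / |A| = 20/6 = 10/3

Enumerate A + A = {a + b : a, b ∈ A}. With |A| = 6, there are |A|^2 = 36 ordered sum pairs; collecting distinct values, A + A = {-30, -25, -20, -15, -14, -10, -9, -5, -2, 0, 1, 2, 3, 10, 11, 13, 14, 20, 23, 26}, so |A + A| = 20. Thus K = 20/6 = 10/3. For comparison, the minimum possible |A + A| over all 6-element sets is 2·6 − 1 = 11 (so min K = 11/6), attained only by arithmetic progressions.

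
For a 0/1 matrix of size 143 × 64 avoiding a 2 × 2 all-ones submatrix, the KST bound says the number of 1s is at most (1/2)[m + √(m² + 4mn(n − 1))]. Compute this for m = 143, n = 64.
z(143, 64; 2, 2) ≤ (1/2)[143 + √(143² + 4·143·64·63)] = (1/2)[143 + √2326753] = 834.1849

Kővári–Sós–Turán: let r_1, ..., r_143 be the row sums and z = Σ r_i the total number of 1s. Each pair of columns can share at most one row with both entries 1 (else a 2×2 all-ones block appears), so Σ_i C(r_i, 2) ≤ C(64, 2) = 2016. By convexity Σ_i C(r_i, 2) ≥ 143·C(z/143, 2) = z(z − 143)/(2·143), giving z² − 143z − 143·64·63 ≤ 0 and hence z ≤ (1/2)[143 + √(20449 + 4·576576)] = (1/2)[143 + √2326753] ≈ (1/2)(143 + 1525.3698) = 834.1849.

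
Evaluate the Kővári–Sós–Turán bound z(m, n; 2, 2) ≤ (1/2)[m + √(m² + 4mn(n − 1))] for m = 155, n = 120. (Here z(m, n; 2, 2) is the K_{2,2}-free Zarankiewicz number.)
z(155, 120; 2, 2) ≤ (1/2)[155 + √(155² + 4·155·120·119)] = (1/2)[155 + √8877625] = 1567.2672

Kővári–Sós–Turán: let r_1, ..., r_155 be the row sums and z = Σ r_i the total number of 1s. Each pair of columns can share at most one row with both entries 1 (else a 2×2 all-ones block appears), so Σ_i C(r_i, 2) ≤ C(120, 2) = 7140. By convexity Σ_i C(r_i, 2) ≥ 155·C(z/155, 2) = z(z − 155)/(2·155), giving z² − 155z − 155·120·119 ≤ 0 and hence z ≤ (1/2)[155 + √(24025 + 4·2213400)] = (1/2)[155 + √8877625] ≈ (1/2)(155 + 2979.5344) = 1567.2672.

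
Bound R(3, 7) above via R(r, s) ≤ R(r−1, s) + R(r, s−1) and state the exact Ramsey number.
R(3, 7) ≤ R(2, 7) + R(3, 6) = 7 + 18 = 25; exact value R(3, 7) = 23.

The Erdős–Szekeres recurrence R(r, s) ≤ R(r−1, s) + R(r, s−1) applied to (r, s) = (3, 7) gives
  R(3, 7) ≤ R(2, 7) + R(3, 6) = 7 + 18 = 25.
(Recall R(2, k) = k and R is symmetric.) The recurrence is not tight here (it gives 25, but the exact value is R(3, 7) = 23); the tight upper bound requires a sharper argument than the simple recurrence, combined with a lower-bound construction on K_{22}.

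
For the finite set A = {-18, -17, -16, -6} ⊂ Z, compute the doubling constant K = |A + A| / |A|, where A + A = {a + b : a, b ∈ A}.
K = |A + A| / |A| = 9/4

Enumerate A + A = {a + b : a, b ∈ A}. With |A| = 4, there are |A|^2 = 16 ordered sum pairs; collecting distinct values, A + A = {-36, -35, -34, -33, -32, -24, -23, -22, -12}, so |A + A| = 9. Thus K = 9/4. For comparison, the minimum possible |A + A| over all 4-element sets is 2·4 − 1 = 7 (so min K = 7/4), attained only by arithmetic progressions.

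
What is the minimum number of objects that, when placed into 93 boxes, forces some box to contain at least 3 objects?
n = (3 − 1)·93 + 1 = 187

By the generalised pigeonhole principle, to guarantee some box contains ≥ r objects we need more than (r − 1) · k objects total. Threshold: n = (r − 1) · k + 1. With r = 3 and k = 93: n = 2 · 93 + 1 = 186 + 1 = 187. For n = 186 = 2 · 93, we can put exactly 2 objects in every box, avoiding 3 in any single one — so 187 is tight.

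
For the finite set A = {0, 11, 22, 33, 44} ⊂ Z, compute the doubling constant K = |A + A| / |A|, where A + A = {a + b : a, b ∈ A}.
K = |A + A| / |A| = 9/5

Enumerate A + A = {a + b : a, b ∈ A}. With |A| = 5, there are |A|^2 = 25 ordered sum pairs; collecting distinct values, A + A = {0, 11, 22, 33, 44, 55, 66, 77, 88}, so |A + A| = 9. Thus K = 9/5. Here |A + A| = 2|A| − 1 = 9, the minimum possible — so K = 9/5 is minimal, which holds iff A is an arithmetic progression.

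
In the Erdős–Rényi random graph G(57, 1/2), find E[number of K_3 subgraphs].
E[# K_3] = C(57, 3) · (1/2)^C(3, 2) = 29260 / 2^3 = 7315/2 = 3657.5

For each 3-subset S of vertices (there are C(57, 3) = 29260 such S), let X_S = 1 if S induces a K_3 (all C(3, 2) = 3 edges present). Then P(X_S = 1) = (1/2)^3 = 1/8. By linearity of expectation, E[# K_3] = C(57, 3) · (1/2)^3 = 29260 / 8 = 7315/2 = 3657.5.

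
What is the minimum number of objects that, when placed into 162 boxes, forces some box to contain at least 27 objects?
n = (27 − 1)·162 + 1 = 4213

By the generalised pigeonhole principle, to guarantee some box contains ≥ r objects we need more than (r − 1) · k objects total. Threshold: n = (r − 1) · k + 1. With r = 27 and k = 162: n = 26 · 162 + 1 = 4212 + 1 = 4213. For n = 4212 = 26 · 162, we can put exactly 26 objects in every box, avoiding 27 in any single one — so 4213 is tight.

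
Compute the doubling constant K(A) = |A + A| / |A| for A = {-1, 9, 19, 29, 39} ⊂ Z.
K = |A + A| / |A| = 9/5

Enumerate A + A = {a + b : a, b ∈ A}. With |A| = 5, there are |A|^2 = 25 ordered sum pairs; collecting distinct values, A + A = {-2, 8, 18, 28, 38, 48, 58, 68, 78}, so |A + A| = 9. Thus K = 9/5. Here |A + A| = 2|A| − 1 = 9, the minimum possible — so K = 9/5 is minimal, which holds iff A is an arithmetic progression.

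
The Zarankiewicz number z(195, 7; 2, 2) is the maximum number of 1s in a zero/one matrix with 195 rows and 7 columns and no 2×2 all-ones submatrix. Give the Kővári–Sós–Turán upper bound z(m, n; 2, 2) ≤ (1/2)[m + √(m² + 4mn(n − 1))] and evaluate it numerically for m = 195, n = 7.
z(195, 7; 2, 2) ≤ (1/2)[195 + √(195² + 4·195·7·6)] = (1/2)[195 + √70785] = 230.5273

Kővári–Sós–Turán: let r_1, ..., r_195 be the row sums and z = Σ r_i the total number of 1s. Each pair of columns can share at most one row with both entries 1 (else a 2×2 all-ones block appears), so Σ_i C(r_i, 2) ≤ C(7, 2) = 21. By convexity Σ_i C(r_i, 2) ≥ 195·C(z/195, 2) = z(z − 195)/(2·195), giving z² − 195z − 195·7·6 ≤ 0 and hence z ≤ (1/2)[195 + √(38025 + 4·8190)] = (1/2)[195 + √70785] ≈ (1/2)(195 + 266.0545) = 230.5273.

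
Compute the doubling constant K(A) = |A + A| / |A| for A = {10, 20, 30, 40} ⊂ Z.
K = |A + A| / |A| = 7/4

Enumerate A + A = {a + b : a, b ∈ A}. With |A| = 4, there are |A|^2 = 16 ordered sum pairs; collecting distinct values, A + A = {20, 30, 40, 50, 60, 70, 80}, so |A + A| = 7. Thus K = 7/4. Here |A + A| = 2|A| − 1 = 7, the minimum possible — so K = 7/4 is minimal, which holds iff A is an arithmetic progression.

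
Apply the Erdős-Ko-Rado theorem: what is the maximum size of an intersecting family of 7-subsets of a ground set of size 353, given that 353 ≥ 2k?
max |F| = C(352, 6) = 2531159270640

Erdős-Ko-Rado (1961): when n ≥ 2k, max |F| = C(n−1, k−1). The bound is attained by the star {A : i ∈ A} for any fixed i ∈ [n]. Here C(353−1, 7−1) = C(352, 6) = 2531159270640.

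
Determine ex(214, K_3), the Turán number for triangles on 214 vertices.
ex(214, K_3) = ⌊214^2/4⌋ = 11449

Mantel (1907): a triangle-free graph on n vertices has at most ⌊n^2/4⌋ edges, with equality for the complete bipartite graph K_{⌊n/2⌋, ⌈n/2⌉}. For n = 214: ⌊214^2/4⌋ = ⌊45796/4⌋ = 11449. The extremal graph is K_{107, 107}, which has 107·107 = 11449 edges.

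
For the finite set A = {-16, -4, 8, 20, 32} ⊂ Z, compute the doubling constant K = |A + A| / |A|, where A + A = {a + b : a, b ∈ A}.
K = |A + A| / |A| = 9/5

Enumerate A + A = {a + b : a, b ∈ A}. With |A| = 5, there are |A|^2 = 25 ordered sum pairs; collecting distinct values, A + A = {-32, -20, -8, 4, 16, 28, 40, 52, 64}, so |A + A| = 9. Thus K = 9/5. Here |A + A| = 2|A| − 1 = 9, the minimum possible — so K = 9/5 is minimal, which holds iff A is an arithmetic progression.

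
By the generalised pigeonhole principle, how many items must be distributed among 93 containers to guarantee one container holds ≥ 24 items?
n = (24 − 1)·93 + 1 = 2140

By the generalised pigeonhole principle, to guarantee some box contains ≥ r objects we need more than (r − 1) · k objects total. Threshold: n = (r − 1) · k + 1. With r = 24 and k = 93: n = 23 · 93 + 1 = 2139 + 1 = 2140. For n = 2139 = 23 · 93, we can put exactly 23 objects in every box, avoiding 24 in any single one — so 2140 is tight.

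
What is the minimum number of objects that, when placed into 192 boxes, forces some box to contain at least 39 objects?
n = (39 − 1)·192 + 1 = 7297

By the generalised pigeonhole principle, to guarantee some box contains ≥ r objects we need more than (r − 1) · k objects total. Threshold: n = (r − 1) · k + 1. With r = 39 and k = 192: n = 38 · 192 + 1 = 7296 + 1 = 7297. For n = 7296 = 38 · 192, we can put exactly 38 objects in every box, avoiding 39 in any single one — so 7297 is tight.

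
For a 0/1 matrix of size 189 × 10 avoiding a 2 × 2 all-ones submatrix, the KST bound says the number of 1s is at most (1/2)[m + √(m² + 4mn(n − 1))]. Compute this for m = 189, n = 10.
z(189, 10; 2, 2) ≤ (1/2)[189 + √(189² + 4·189·10·9)] = (1/2)[189 + √103761] = 255.5598

Kővári–Sós–Turán: let r_1, ..., r_189 be the row sums and z = Σ r_i the total number of 1s. Each pair of columns can share at most one row with both entries 1 (else a 2×2 all-ones block appears), so Σ_i C(r_i, 2) ≤ C(10, 2) = 45. By convexity Σ_i C(r_i, 2) ≥ 189·C(z/189, 2) = z(z − 189)/(2·189), giving z² − 189z − 189·10·9 ≤ 0 and hence z ≤ (1/2)[189 + √(35721 + 4·17010)] = (1/2)[189 + √103761] ≈ (1/2)(189 + 322.1195) = 255.5598.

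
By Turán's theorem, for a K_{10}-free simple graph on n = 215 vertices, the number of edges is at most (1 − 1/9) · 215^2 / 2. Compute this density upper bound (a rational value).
Turán density bound = (8/9) · 215^2/2 = 184900/9 ≈ 20544.4444

Turán's theorem: ex(n, K_{r+1}) is achieved by the complete r-partite Turán graph T(n, r) with parts as balanced as possible, and is at most (1 − 1/r) · n^2/2. For r = 9, n = 215: the density bound is (8/9) · 46225/2 = 184900/9 ≈ 20544.4444. The integer-valued extremum is e(T(215, 9)) = 20544, which is strictly less than the density bound 184900/9 since 9 ∤ 215 (the parts of T(215, 9) cannot all be equal).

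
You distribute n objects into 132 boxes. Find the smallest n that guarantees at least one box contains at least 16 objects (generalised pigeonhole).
n = (16 − 1)·132 + 1 = 1981

By the generalised pigeonhole principle, to guarantee some box contains ≥ r objects we need more than (r − 1) · k objects total. Threshold: n = (r − 1) · k + 1. With r = 16 and k = 132: n = 15 · 132 + 1 = 1980 + 1 = 1981. For n = 1980 = 15 · 132, we can put exactly 15 objects in every box, avoiding 16 in any single one — so 1981 is tight.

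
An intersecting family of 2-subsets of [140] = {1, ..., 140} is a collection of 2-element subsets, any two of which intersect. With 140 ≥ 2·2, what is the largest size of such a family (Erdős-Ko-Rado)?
max |F| = C(139, 1) = 139

The Erdős-Ko-Rado theorem states: for n ≥ 2k, an intersecting family of k-subsets of an n-element set has size at most C(n − 1, k − 1), with equality for 'star' families {A ⊆ [n] : |A| = k, i ∈ A} (fix an element i). For n = 140, k = 2: C(139, 1) = 139.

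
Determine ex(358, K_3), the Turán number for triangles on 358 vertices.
ex(358, K_3) = ⌊358^2/4⌋ = 32041

Mantel (1907): a triangle-free graph on n vertices has at most ⌊n^2/4⌋ edges, with equality for the complete bipartite graph K_{⌊n/2⌋, ⌈n/2⌉}. For n = 358: ⌊358^2/4⌋ = ⌊128164/4⌋ = 32041. The extremal graph is K_{179, 179}, which has 179·179 = 32041 edges.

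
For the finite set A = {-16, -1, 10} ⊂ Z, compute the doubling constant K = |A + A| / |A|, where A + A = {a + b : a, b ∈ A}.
K = |A + A| / |A| = 6/3 = 2

Enumerate A + A = {a + b : a, b ∈ A}. With |A| = 3, there are |A|^2 = 9 ordered sum pairs; collecting distinct values, A + A = {-32, -17, -6, -2, 9, 20}, so |A + A| = 6. Thus K = 6/3 = 2. For comparison, the minimum possible |A + A| over all 3-element sets is 2·3 − 1 = 5 (so min K = 5/3), attained only by arithmetic progressions.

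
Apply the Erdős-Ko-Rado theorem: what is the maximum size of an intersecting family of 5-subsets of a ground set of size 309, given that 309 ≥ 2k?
max |F| = C(308, 4) = 367704645

Erdős-Ko-Rado (1961): when n ≥ 2k, max |F| = C(n−1, k−1). The bound is attained by the star {A : i ∈ A} for any fixed i ∈ [n]. Here C(309−1, 5−1) = C(308, 4) = 367704645.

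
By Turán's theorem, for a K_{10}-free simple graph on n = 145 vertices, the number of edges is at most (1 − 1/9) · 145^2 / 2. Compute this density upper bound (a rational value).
Turán density bound = (8/9) · 145^2/2 = 84100/9 ≈ 9344.4444

Turán's theorem: ex(n, K_{r+1}) is achieved by the complete r-partite Turán graph T(n, r) with parts as balanced as possible, and is at most (1 − 1/r) · n^2/2. For r = 9, n = 145: the density bound is (8/9) · 21025/2 = 84100/9 ≈ 9344.4444. The integer-valued extremum is e(T(145, 9)) = 9344, which is strictly less than the density bound 84100/9 since 9 ∤ 145 (the parts of T(145, 9) cannot all be equal).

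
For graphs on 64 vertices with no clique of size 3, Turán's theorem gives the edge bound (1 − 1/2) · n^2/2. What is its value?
Turán density bound = (1/2) · 64^2/2 = 1024

Turán's theorem: ex(n, K_{r+1}) is achieved by the complete r-partite Turán graph T(n, r) with parts as balanced as possible, and is at most (1 − 1/r) · n^2/2. For r = 2, n = 64: the density bound is (1/2) · 4096/2 = 1024. Since 2 ∣ 64, the Turán graph T(64, 2) has parts of equal size 32, and its edge count e(T(64, 2)) = 1024 attains the density bound exactly.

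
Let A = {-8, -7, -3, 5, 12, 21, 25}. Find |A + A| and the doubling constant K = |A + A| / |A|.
K = |A + A| / |A| = 26/7

Enumerate A + A = {a + b : a, b ∈ A}. With |A| = 7, there are |A|^2 = 49 ordered sum pairs; collecting distinct values, A + A = {-16, -15, -14, -11, -10, -6, -3, -2, 2, 4, 5, 9, 10, 13, 14, 17, 18, 22, 24, 26, 30, 33, 37, 42, 46, 50}, so |A + A| = 26. Thus K = 26/7. For comparison, the minimum possible |A + A| over all 7-element sets is 2·7 − 1 = 13 (so min K = 13/7), attained only by arithmetic progressions.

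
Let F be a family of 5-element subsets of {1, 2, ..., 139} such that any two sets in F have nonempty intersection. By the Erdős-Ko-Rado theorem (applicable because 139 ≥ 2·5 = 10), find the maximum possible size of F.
max |F| = C(138, 4) = 14463090

Erdős-Ko-Rado (1961): when n ≥ 2k, max |F| = C(n−1, k−1). The bound is attained by the star {A : i ∈ A} for any fixed i ∈ [n]. Here C(139−1, 5−1) = C(138, 4) = 14463090.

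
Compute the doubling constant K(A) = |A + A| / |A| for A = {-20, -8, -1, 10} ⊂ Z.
K = |A + A| / |A| = 10/4 = 5/2

Enumerate A + A = {a + b : a, b ∈ A}. With |A| = 4, there are |A|^2 = 16 ordered sum pairs; collecting distinct values, A + A = {-40, -28, -21, -16, -10, -9, -2, 2, 9, 20}, so |A + A| = 10. Thus K = 10/4 = 5/2. For comparison, the minimum possible |A + A| over all 4-element sets is 2·4 − 1 = 7 (so min K = 7/4), attained only by arithmetic progressions.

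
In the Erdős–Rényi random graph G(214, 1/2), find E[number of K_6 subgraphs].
E[# K_6] = C(214, 6) · (1/2)^C(6, 2) = 124292458213 / 2^15 ≈ 3793104.803864

For each 6-subset S of vertices (there are C(214, 6) = 124292458213 such S), let X_S = 1 if S induces a K_6 (all C(6, 2) = 15 edges present). Then P(X_S = 1) = (1/2)^15 = 1/32768. By linearity of expectation, E[# K_6] = C(214, 6) · (1/2)^15 = 124292458213 / 32768 ≈ 3793104.803864.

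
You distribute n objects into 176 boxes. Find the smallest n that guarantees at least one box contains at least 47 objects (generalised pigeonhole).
n = (47 − 1)·176 + 1 = 8097

By the generalised pigeonhole principle, to guarantee some box contains ≥ r objects we need more than (r − 1) · k objects total. Threshold: n = (r − 1) · k + 1. With r = 47 and k = 176: n = 46 · 176 + 1 = 8096 + 1 = 8097. For n = 8096 = 46 · 176, we can put exactly 46 objects in every box, avoiding 47 in any single one — so 8097 is tight.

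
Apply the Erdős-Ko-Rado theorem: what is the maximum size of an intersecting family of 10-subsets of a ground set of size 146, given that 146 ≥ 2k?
max |F| = C(145, 9) = 60611278580710

The Erdős-Ko-Rado theorem states: for n ≥ 2k, an intersecting family of k-subsets of an n-element set has size at most C(n − 1, k − 1), with equality for 'star' families {A ⊆ [n] : |A| = k, i ∈ A} (fix an element i). For n = 146, k = 10: C(145, 9) = 60611278580710.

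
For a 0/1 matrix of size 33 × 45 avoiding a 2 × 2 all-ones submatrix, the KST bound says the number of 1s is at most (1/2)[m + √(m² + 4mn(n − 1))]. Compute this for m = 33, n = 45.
z(33, 45; 2, 2) ≤ (1/2)[33 + √(33² + 4·33·45·44)] = (1/2)[33 + √262449] = 272.6489

Kővári–Sós–Turán: let r_1, ..., r_33 be the row sums and z = Σ r_i the total number of 1s. Each pair of columns can share at most one row with both entries 1 (else a 2×2 all-ones block appears), so Σ_i C(r_i, 2) ≤ C(45, 2) = 990. By convexity Σ_i C(r_i, 2) ≥ 33·C(z/33, 2) = z(z − 33)/(2·33), giving z² − 33z − 33·45·44 ≤ 0 and hence z ≤ (1/2)[33 + √(1089 + 4·65340)] = (1/2)[33 + √262449] ≈ (1/2)(33 + 512.2978) = 272.6489.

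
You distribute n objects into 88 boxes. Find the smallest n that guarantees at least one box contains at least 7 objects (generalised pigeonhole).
n = (7 − 1)·88 + 1 = 529

By the generalised pigeonhole principle, to guarantee some box contains ≥ r objects we need more than (r − 1) · k objects total. Threshold: n = (r − 1) · k + 1. With r = 7 and k = 88: n = 6 · 88 + 1 = 528 + 1 = 529. For n = 528 = 6 · 88, we can put exactly 6 objects in every box, avoiding 7 in any single one — so 529 is tight.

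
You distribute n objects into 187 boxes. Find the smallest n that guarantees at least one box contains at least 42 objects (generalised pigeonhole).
n = (42 − 1)·187 + 1 = 7668

By the generalised pigeonhole principle, to guarantee some box contains ≥ r objects we need more than (r − 1) · k objects total. Threshold: n = (r − 1) · k + 1. With r = 42 and k = 187: n = 41 · 187 + 1 = 7667 + 1 = 7668. For n = 7667 = 41 · 187, we can put exactly 41 objects in every box, avoiding 42 in any single one — so 7668 is tight.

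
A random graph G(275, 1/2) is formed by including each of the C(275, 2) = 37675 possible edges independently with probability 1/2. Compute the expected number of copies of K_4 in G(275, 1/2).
E[# K_4] = C(275, 4) · (1/2)^C(4, 2) = 233132900 / 2^6 = 58283225/16 = 3642701.5625

For each 4-subset S of vertices (there are C(275, 4) = 233132900 such S), let X_S = 1 if S induces a K_4 (all C(4, 2) = 6 edges present). Then P(X_S = 1) = (1/2)^6 = 1/64. By linearity of expectation, E[# K_4] = C(275, 4) · (1/2)^6 = 233132900 / 64 = 58283225/16 = 3642701.5625.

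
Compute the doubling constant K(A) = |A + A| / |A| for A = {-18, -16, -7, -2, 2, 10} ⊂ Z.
K = |A + A| / |A| = 20/6 = 10/3

Enumerate A + A = {a + b : a, b ∈ A}. With |A| = 6, there are |A|^2 = 36 ordered sum pairs; collecting distinct values, A + A = {-36, -34, -32, -25, -23, -20, -18, -16, -14, -9, -8, -6, -5, -4, 0, 3, 4, 8, 12, 20}, so |A + A| = 20. Thus K = 20/6 = 10/3. For comparison, the minimum possible |A + A| over all 6-element sets is 2·6 − 1 = 11 (so min K = 11/6), attained only by arithmetic progressions.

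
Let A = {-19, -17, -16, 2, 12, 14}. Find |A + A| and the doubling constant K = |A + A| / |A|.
K = |A + A| / |A| = 20/6 = 10/3

Enumerate A + A = {a + b : a, b ∈ A}. With |A| = 6, there are |A|^2 = 36 ordered sum pairs; collecting distinct values, A + A = {-38, -36, -35, -34, -33, -32, -17, -15, -14, -7, -5, -4, -3, -2, 4, 14, 16, 24, 26, 28}, so |A + A| = 20. Thus K = 20/6 = 10/3. For comparison, the minimum possible |A + A| over all 6-element sets is 2·6 − 1 = 11 (so min K = 11/6), attained only by arithmetic progressions.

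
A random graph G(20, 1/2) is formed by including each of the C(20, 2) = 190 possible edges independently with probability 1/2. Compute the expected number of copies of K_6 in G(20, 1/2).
E[# K_6] = C(20, 6) · (1/2)^C(6, 2) = 38760 / 2^15 = 4845/4096 ≈ 1.182861

For each 6-subset S of vertices (there are C(20, 6) = 38760 such S), let X_S = 1 if S induces a K_6 (all C(6, 2) = 15 edges present). Then P(X_S = 1) = (1/2)^15 = 1/32768. By linearity of expectation, E[# K_6] = C(20, 6) · (1/2)^15 = 38760 / 32768 = 4845/4096 ≈ 1.182861.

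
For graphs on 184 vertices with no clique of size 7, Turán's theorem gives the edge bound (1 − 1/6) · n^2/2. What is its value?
Turán density bound = (5/6) · 184^2/2 = 42320/3 ≈ 14106.6667

Turán's theorem: ex(n, K_{r+1}) is achieved by the complete r-partite Turán graph T(n, r) with parts as balanced as possible, and is at most (1 − 1/r) · n^2/2. For r = 6, n = 184: the density bound is (5/6) · 33856/2 = 42320/3 ≈ 14106.6667. The integer-valued extremum is e(T(184, 6)) = 14106, which is strictly less than the density bound 42320/3 since 6 ∤ 184 (the parts of T(184, 6) cannot all be equal).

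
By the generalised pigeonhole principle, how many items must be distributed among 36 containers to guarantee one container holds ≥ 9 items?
n = (9 − 1)·36 + 1 = 289

By the generalised pigeonhole principle, to guarantee some box contains ≥ r objects we need more than (r − 1) · k objects total. Threshold: n = (r − 1) · k + 1. With r = 9 and k = 36: n = 8 · 36 + 1 = 288 + 1 = 289. For n = 288 = 8 · 36, we can put exactly 8 objects in every box, avoiding 9 in any single one — so 289 is tight.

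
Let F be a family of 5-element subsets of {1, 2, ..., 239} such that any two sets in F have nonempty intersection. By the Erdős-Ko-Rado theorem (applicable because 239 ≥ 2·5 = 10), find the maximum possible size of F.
max |F| = C(238, 4) = 130344865

The Erdős-Ko-Rado theorem states: for n ≥ 2k, an intersecting family of k-subsets of an n-element set has size at most C(n − 1, k − 1), with equality for 'star' families {A ⊆ [n] : |A| = k, i ∈ A} (fix an element i). For n = 239, k = 5: C(238, 4) = 130344865.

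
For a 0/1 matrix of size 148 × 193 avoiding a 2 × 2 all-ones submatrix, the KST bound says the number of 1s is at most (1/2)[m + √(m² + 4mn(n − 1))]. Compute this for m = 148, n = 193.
z(148, 193; 2, 2) ≤ (1/2)[148 + √(148² + 4·148·193·192)] = (1/2)[148 + √21959056] = 2417.0245

Kővári–Sós–Turán: let r_1, ..., r_148 be the row sums and z = Σ r_i the total number of 1s. Each pair of columns can share at most one row with both entries 1 (else a 2×2 all-ones block appears), so Σ_i C(r_i, 2) ≤ C(193, 2) = 18528. By convexity Σ_i C(r_i, 2) ≥ 148·C(z/148, 2) = z(z − 148)/(2·148), giving z² − 148z − 148·193·192 ≤ 0 and hence z ≤ (1/2)[148 + √(21904 + 4·5484288)] = (1/2)[148 + √21959056] ≈ (1/2)(148 + 4686.0491) = 2417.0245.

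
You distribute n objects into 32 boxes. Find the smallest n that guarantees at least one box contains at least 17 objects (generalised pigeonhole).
n = (17 − 1)·32 + 1 = 513

By the generalised pigeonhole principle, to guarantee some box contains ≥ r objects we need more than (r − 1) · k objects total. Threshold: n = (r − 1) · k + 1. With r = 17 and k = 32: n = 16 · 32 + 1 = 512 + 1 = 513. For n = 512 = 16 · 32, we can put exactly 16 objects in every box, avoiding 17 in any single one — so 513 is tight.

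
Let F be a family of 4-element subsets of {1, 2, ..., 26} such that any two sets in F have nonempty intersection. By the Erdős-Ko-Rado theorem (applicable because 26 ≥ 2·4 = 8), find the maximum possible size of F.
max |F| = C(25, 3) = 2300

Erdős-Ko-Rado (1961): when n ≥ 2k, max |F| = C(n−1, k−1). The bound is attained by the star {A : i ∈ A} for any fixed i ∈ [n]. Here C(26−1, 4−1) = C(25, 3) = 2300.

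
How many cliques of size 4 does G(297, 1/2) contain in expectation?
E[# K_4] = C(297, 4) · (1/2)^C(4, 2) = 317691990 / 2^6 = 158845995/32 = 4963937.34375

For each 4-subset S of vertices (there are C(297, 4) = 317691990 such S), let X_S = 1 if S induces a K_4 (all C(4, 2) = 6 edges present). Then P(X_S = 1) = (1/2)^6 = 1/64. By linearity of expectation, E[# K_4] = C(297, 4) · (1/2)^6 = 317691990 / 64 = 158845995/32 = 4963937.34375.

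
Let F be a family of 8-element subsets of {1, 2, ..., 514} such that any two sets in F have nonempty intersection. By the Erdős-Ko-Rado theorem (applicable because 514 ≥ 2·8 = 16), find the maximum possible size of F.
max |F| = C(513, 7) = 1780480902710016

The Erdős-Ko-Rado theorem states: for n ≥ 2k, an intersecting family of k-subsets of an n-element set has size at most C(n − 1, k − 1), with equality for 'star' families {A ⊆ [n] : |A| = k, i ∈ A} (fix an element i). For n = 514, k = 8: C(513, 7) = 1780480902710016.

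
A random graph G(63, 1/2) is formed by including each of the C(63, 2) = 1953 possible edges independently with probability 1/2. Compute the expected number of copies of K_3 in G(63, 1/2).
E[# K_3] = C(63, 3) · (1/2)^C(3, 2) = 39711 / 2^3 = 4963.875

For each 3-subset S of vertices (there are C(63, 3) = 39711 such S), let X_S = 1 if S induces a K_3 (all C(3, 2) = 3 edges present). Then P(X_S = 1) = (1/2)^3 = 1/8. By linearity of expectation, E[# K_3] = C(63, 3) · (1/2)^3 = 39711 / 8 = 4963.875.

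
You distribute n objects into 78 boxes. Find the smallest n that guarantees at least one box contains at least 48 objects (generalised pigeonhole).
n = (48 − 1)·78 + 1 = 3667

By the generalised pigeonhole principle, to guarantee some box contains ≥ r objects we need more than (r − 1) · k objects total. Threshold: n = (r − 1) · k + 1. With r = 48 and k = 78: n = 47 · 78 + 1 = 3666 + 1 = 3667. For n = 3666 = 47 · 78, we can put exactly 47 objects in every box, avoiding 48 in any single one — so 3667 is tight.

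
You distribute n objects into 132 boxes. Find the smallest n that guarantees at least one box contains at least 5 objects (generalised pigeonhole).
n = (5 − 1)·132 + 1 = 529

By the generalised pigeonhole principle, to guarantee some box contains ≥ r objects we need more than (r − 1) · k objects total. Threshold: n = (r − 1) · k + 1. With r = 5 and k = 132: n = 4 · 132 + 1 = 528 + 1 = 529. For n = 528 = 4 · 132, we can put exactly 4 objects in every box, avoiding 5 in any single one — so 529 is tight.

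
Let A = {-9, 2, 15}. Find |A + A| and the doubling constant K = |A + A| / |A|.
K = |A + A| / |A| = 6/3 = 2

Enumerate A + A = {a + b : a, b ∈ A}. With |A| = 3, there are |A|^2 = 9 ordered sum pairs; collecting distinct values, A + A = {-18, -7, 4, 6, 17, 30}, so |A + A| = 6. Thus K = 6/3 = 2. For comparison, the minimum possible |A + A| over all 3-element sets is 2·3 − 1 = 5 (so min K = 5/3), attained only by arithmetic progressions.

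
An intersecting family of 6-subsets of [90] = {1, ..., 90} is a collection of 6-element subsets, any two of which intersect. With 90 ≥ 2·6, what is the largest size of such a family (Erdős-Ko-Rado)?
max |F| = C(89, 5) = 41507642

Erdős-Ko-Rado (1961): when n ≥ 2k, max |F| = C(n−1, k−1). The bound is attained by the star {A : i ∈ A} for any fixed i ∈ [n]. Here C(90−1, 6−1) = C(89, 5) = 41507642.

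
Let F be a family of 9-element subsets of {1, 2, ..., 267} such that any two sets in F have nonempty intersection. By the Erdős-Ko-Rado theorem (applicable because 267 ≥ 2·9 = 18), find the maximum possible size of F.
max |F| = C(266, 8) = 558961084927245

The Erdős-Ko-Rado theorem states: for n ≥ 2k, an intersecting family of k-subsets of an n-element set has size at most C(n − 1, k − 1), with equality for 'star' families {A ⊆ [n] : |A| = k, i ∈ A} (fix an element i). For n = 267, k = 9: C(266, 8) = 558961084927245.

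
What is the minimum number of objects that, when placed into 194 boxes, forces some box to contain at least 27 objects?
n = (27 − 1)·194 + 1 = 5045

By the generalised pigeonhole principle, to guarantee some box contains ≥ r objects we need more than (r − 1) · k objects total. Threshold: n = (r − 1) · k + 1. With r = 27 and k = 194: n = 26 · 194 + 1 = 5044 + 1 = 5045. For n = 5044 = 26 · 194, we can put exactly 26 objects in every box, avoiding 27 in any single one — so 5045 is tight.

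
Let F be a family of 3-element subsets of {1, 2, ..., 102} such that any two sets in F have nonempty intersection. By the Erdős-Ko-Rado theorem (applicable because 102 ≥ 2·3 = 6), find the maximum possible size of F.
max |F| = C(101, 2) = 5050

The Erdős-Ko-Rado theorem states: for n ≥ 2k, an intersecting family of k-subsets of an n-element set has size at most C(n − 1, k − 1), with equality for 'star' families {A ⊆ [n] : |A| = k, i ∈ A} (fix an element i). For n = 102, k = 3: C(101, 2) = 5050.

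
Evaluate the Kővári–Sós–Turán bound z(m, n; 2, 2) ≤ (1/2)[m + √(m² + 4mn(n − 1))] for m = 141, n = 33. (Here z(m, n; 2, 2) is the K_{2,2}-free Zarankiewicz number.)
z(141, 33; 2, 2) ≤ (1/2)[141 + √(141² + 4·141·33·32)] = (1/2)[141 + √615465] = 462.7579

Kővári–Sós–Turán: let r_1, ..., r_141 be the row sums and z = Σ r_i the total number of 1s. Each pair of columns can share at most one row with both entries 1 (else a 2×2 all-ones block appears), so Σ_i C(r_i, 2) ≤ C(33, 2) = 528. By convexity Σ_i C(r_i, 2) ≥ 141·C(z/141, 2) = z(z − 141)/(2·141), giving z² − 141z − 141·33·32 ≤ 0 and hence z ≤ (1/2)[141 + √(19881 + 4·148896)] = (1/2)[141 + √615465] ≈ (1/2)(141 + 784.5158) = 462.7579.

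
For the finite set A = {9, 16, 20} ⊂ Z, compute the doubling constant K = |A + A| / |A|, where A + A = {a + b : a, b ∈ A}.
K = |A + A| / |A| = 6/3 = 2

Enumerate A + A = {a + b : a, b ∈ A}. With |A| = 3, there are |A|^2 = 9 ordered sum pairs; collecting distinct values, A + A = {18, 25, 29, 32, 36, 40}, so |A + A| = 6. Thus K = 6/3 = 2. For comparison, the minimum possible |A + A| over all 3-element sets is 2·3 − 1 = 5 (so min K = 5/3), attained only by arithmetic progressions.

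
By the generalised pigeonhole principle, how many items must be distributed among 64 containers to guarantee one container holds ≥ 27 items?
n = (27 − 1)·64 + 1 = 1665

By the generalised pigeonhole principle, to guarantee some box contains ≥ r objects we need more than (r − 1) · k objects total. Threshold: n = (r − 1) · k + 1. With r = 27 and k = 64: n = 26 · 64 + 1 = 1664 + 1 = 1665. For n = 1664 = 26 · 64, we can put exactly 26 objects in every box, avoiding 27 in any single one — so 1665 is tight.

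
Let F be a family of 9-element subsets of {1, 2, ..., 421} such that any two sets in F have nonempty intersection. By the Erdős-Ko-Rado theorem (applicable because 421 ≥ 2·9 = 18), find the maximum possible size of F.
max |F| = C(420, 8) = 22456752200702820

The Erdős-Ko-Rado theorem states: for n ≥ 2k, an intersecting family of k-subsets of an n-element set has size at most C(n − 1, k − 1), with equality for 'star' families {A ⊆ [n] : |A| = k, i ∈ A} (fix an element i). For n = 421, k = 9: C(420, 8) = 22456752200702820.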